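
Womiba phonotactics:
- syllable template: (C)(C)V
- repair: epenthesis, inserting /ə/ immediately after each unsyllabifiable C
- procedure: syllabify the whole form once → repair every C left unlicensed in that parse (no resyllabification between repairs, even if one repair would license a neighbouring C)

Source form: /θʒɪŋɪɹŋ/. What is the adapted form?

Under (C)(C)V, the unsyllabifiable consonants are /ɹ/, /ŋ/ (no codas are permitted; onsets may contain at most 2 consonants).
Epenthesis after each stranded consonant: /ɹ/ → /ɹə/, /ŋ/ → /ŋə/.

θʒɪŋɪɹəŋə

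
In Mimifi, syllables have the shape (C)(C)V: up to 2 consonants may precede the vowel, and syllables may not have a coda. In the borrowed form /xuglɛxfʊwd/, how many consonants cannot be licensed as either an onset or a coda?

2

The consonants /w/, /d/ cannot be parsed into a legal (C)(C)V syllable (no codas are permitted; onsets may contain at most 2 consonants).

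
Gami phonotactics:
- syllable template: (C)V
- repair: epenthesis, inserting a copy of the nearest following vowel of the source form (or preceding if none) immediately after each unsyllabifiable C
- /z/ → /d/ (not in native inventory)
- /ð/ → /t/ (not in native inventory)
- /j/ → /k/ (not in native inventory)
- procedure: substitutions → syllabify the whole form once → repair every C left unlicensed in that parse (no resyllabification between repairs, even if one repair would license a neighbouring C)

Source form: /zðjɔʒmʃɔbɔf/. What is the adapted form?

dɔtɔkɔʒɔmɔʃɔbɔfɔ

Substitution: /z/ → /d/, /ð/ → /t/, /j/ → /k/, giving /dtkɔʒmʃɔbɔf/.
Under (C)V, the unsyllabifiable consonants are /d/, /t/, /ʒ/, /m/, /f/ (no codas are permitted; onsets are limited to one consonant).
Inserting the epenthetic vowel yields /d/ → /dɔ/, /t/ → /tɔ/, /ʒ/ → /ʒɔ/, /m/ → /mɔ/, /f/ → /fɔ/.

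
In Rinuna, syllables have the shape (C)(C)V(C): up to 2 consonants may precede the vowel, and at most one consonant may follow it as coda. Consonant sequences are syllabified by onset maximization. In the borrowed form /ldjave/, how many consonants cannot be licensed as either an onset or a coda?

Under (C)(C)V(C), the unsyllabifiable consonants are /l/ (at most one coda consonant is licensed; onsets may contain at most 2 consonants).

1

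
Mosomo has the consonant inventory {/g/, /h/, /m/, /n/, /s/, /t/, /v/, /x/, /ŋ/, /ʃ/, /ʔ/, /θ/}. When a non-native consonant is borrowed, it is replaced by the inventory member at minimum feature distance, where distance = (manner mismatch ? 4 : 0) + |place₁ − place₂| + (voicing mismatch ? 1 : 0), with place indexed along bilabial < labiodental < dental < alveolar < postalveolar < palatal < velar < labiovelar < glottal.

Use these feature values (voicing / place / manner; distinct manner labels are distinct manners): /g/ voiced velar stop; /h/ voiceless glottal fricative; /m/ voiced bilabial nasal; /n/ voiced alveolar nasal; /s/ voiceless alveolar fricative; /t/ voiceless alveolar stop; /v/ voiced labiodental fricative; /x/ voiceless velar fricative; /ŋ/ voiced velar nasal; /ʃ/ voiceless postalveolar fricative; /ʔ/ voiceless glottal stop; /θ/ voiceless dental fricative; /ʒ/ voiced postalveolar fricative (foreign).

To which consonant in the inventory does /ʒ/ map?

ʃ

/ʃ/ is closest: same manner (fricative), place distance 0 (postalveolar→postalveolar), voicing differs (+1); total 1. Next closest is /s/ at distance 2.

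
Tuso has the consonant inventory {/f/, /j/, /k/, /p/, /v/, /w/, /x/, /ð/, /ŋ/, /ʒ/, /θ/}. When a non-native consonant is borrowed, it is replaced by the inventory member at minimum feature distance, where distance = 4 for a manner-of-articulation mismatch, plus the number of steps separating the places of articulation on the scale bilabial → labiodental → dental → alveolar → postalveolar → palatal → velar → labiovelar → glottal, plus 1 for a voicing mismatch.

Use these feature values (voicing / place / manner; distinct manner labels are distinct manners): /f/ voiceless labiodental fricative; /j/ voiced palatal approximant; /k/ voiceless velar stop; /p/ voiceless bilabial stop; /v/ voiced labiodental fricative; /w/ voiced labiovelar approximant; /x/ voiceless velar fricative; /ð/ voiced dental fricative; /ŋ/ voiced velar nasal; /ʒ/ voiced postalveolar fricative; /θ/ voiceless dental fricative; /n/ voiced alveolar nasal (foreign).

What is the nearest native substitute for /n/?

/ŋ/ is closest: same manner (nasal), place distance 3 (alveolar→velar), same voicing; total 3. Next closest is /ð/ at distance 5.

ŋ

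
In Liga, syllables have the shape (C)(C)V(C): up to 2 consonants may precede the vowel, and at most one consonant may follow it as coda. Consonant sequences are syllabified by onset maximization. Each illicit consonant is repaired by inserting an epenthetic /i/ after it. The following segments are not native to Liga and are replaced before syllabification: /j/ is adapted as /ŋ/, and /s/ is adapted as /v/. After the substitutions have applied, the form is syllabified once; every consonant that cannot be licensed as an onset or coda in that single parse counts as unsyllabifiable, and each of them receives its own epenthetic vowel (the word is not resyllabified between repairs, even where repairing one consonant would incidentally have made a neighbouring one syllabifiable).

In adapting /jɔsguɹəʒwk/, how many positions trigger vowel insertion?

After substitution the input is /ŋɔvguɹəʒwk/.
The unsyllabifiable consonants are /w/, /k/; each receives one epenthetic vowel.

2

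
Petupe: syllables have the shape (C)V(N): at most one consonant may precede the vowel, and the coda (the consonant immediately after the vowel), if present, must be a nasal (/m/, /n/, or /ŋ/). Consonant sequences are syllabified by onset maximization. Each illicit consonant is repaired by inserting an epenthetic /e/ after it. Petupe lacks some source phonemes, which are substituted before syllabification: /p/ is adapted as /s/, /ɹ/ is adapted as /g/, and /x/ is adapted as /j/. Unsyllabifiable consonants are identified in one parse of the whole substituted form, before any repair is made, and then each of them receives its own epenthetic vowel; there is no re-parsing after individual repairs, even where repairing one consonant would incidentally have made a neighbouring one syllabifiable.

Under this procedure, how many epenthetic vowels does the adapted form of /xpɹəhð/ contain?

After substitution the input is /jsgəhð/.
The unsyllabifiable consonants are /j/, /s/, /h/, /ð/; each receives one epenthetic vowel.

4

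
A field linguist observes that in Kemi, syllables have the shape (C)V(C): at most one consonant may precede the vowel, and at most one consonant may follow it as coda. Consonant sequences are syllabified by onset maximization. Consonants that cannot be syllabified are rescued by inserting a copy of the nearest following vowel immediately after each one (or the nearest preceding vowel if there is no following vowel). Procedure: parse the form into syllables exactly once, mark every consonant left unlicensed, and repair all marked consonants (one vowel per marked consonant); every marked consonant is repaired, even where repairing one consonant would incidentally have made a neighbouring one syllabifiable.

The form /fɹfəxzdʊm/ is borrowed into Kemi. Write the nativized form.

Syllabifying with onset maximization leaves /f/, /ɹ/, /z/ stranded (at most one coda consonant is licensed; onsets are limited to one consonant).
Epenthesis after each stranded consonant: /f/ → /fə/, /ɹ/ → /ɹə/, /z/ → /zʊ/.

fəɹəfəxzʊdʊm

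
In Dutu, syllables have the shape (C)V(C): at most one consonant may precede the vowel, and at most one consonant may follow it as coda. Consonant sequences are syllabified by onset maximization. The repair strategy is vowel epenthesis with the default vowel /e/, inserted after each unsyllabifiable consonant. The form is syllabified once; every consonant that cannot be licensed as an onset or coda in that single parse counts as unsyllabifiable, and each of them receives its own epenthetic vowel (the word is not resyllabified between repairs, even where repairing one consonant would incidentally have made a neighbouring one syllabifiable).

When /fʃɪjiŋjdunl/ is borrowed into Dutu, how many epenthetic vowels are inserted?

3

The unsyllabifiable consonants are /f/, /j/, /l/; each receives one epenthetic vowel.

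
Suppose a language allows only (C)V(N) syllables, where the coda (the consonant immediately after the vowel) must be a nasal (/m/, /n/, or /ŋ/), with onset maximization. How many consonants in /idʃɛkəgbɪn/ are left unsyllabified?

2

Syllabifying with onset maximization leaves /d/, /g/ stranded (only a nasal (/m/, /n/, or /ŋ/) is licensed in coda position; onsets are limited to one consonant).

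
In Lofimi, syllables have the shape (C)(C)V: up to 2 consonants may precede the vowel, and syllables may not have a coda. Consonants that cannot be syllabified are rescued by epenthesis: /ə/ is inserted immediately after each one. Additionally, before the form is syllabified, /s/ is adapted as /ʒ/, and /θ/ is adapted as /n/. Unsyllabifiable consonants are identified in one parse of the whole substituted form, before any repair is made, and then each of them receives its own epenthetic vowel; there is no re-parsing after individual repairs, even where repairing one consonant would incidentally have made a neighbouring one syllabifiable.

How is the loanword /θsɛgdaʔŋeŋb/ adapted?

Substitution: /θ/ → /n/, /s/ → /ʒ/, giving /nʒɛgdaʔŋeŋb/.
The consonants /ŋ/, /b/ cannot be parsed into a legal (C)(C)V syllable (no codas are permitted; onsets may contain at most 2 consonants).
Inserting the epenthetic vowel yields /ŋ/ → /ŋə/, /b/ → /bə/.

nʒɛgdaʔŋeŋəbə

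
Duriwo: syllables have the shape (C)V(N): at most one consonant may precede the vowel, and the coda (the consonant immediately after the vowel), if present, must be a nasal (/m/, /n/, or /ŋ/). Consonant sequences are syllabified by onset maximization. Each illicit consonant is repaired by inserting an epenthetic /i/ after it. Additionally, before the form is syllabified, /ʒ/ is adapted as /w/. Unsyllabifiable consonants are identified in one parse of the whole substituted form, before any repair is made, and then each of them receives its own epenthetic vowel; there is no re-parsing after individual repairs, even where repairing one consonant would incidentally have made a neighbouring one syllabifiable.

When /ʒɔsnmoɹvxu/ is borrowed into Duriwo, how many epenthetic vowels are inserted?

4

After substitution the input is /wɔsnmoɹvxu/.
The unsyllabifiable consonants are /s/, /n/, /ɹ/, /v/; each receives one epenthetic vowel.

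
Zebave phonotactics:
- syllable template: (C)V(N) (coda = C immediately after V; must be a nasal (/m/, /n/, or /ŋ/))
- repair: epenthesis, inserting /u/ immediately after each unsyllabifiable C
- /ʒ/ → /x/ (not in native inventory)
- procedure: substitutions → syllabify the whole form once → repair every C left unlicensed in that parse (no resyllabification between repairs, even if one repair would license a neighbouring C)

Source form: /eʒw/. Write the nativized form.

exuwu

Substitution: /ʒ/ → /x/, giving /exw/.
Under (C)V(N), the unsyllabifiable consonants are /x/, /w/ (only a nasal (/m/, /n/, or /ŋ/) is licensed in coda position; onsets are limited to one consonant).
Inserting the epenthetic vowel yields /x/ → /xu/, /w/ → /wu/.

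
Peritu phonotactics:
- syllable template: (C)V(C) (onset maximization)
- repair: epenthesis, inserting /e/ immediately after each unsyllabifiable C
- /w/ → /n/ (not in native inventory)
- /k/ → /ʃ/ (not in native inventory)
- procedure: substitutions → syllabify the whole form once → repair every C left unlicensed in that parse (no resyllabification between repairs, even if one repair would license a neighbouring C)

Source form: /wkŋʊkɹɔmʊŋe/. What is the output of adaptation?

Substitution: /w/ → /n/, /k/ → /ʃ/, giving /nʃŋʊʃɹɔmʊŋe/.
Under (C)V(C), the unsyllabifiable consonants are /n/, /ʃ/ (at most one coda consonant is licensed; onsets are limited to one consonant).
Epenthesis after each stranded consonant: /n/ → /ne/, /ʃ/ → /ʃe/.

neʃeŋʊʃɹɔmʊŋe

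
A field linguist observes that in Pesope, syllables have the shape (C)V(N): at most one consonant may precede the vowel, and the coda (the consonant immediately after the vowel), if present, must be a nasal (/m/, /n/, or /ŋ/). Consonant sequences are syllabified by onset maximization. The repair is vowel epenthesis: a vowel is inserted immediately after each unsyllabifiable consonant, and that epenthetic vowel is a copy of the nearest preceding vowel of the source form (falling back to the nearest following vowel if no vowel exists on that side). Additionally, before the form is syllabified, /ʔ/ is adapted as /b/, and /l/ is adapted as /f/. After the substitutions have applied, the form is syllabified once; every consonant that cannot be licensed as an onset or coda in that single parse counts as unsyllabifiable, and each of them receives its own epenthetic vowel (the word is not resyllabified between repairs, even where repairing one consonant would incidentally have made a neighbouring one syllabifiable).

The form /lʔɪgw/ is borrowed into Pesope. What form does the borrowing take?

Substitution: /l/ → /f/, /ʔ/ → /b/, giving /fbɪgw/.
Syllabifying with onset maximization leaves /f/, /g/, /w/ stranded (only a nasal (/m/, /n/, or /ŋ/) is licensed in coda position; onsets are limited to one consonant).
Inserting the epenthetic vowel yields /f/ → /fɪ/, /g/ → /gɪ/, /w/ → /wɪ/.

fɪbɪgɪwɪ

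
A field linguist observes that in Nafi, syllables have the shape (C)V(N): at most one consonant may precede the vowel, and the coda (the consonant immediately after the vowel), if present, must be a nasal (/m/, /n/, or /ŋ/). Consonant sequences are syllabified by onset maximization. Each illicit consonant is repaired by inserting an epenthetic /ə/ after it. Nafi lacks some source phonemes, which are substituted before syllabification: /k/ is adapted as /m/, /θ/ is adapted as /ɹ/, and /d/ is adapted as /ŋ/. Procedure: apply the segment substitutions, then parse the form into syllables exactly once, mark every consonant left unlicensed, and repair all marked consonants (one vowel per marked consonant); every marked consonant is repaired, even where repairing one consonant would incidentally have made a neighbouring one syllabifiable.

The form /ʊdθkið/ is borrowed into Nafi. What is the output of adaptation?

Substitution: /d/ → /ŋ/, /θ/ → /ɹ/, /k/ → /m/, giving /ʊŋɹmið/.
The consonants /ɹ/, /ð/ cannot be parsed into a legal (C)V(N) syllable (only a nasal (/m/, /n/, or /ŋ/) is licensed in coda position; onsets are limited to one consonant).
Inserting the epenthetic vowel yields /ɹ/ → /ɹə/, /ð/ → /ðə/.

ʊŋɹəmiðə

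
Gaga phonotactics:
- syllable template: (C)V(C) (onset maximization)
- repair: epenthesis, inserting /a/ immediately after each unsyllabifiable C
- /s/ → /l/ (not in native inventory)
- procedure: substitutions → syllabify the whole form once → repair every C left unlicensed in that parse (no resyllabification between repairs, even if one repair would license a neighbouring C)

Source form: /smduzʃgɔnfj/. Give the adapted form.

Substitution: /s/ → /l/, giving /lmduzʃgɔnfj/.
Syllabifying with onset maximization leaves /l/, /m/, /ʃ/, /f/, /j/ stranded (at most one coda consonant is licensed; onsets are limited to one consonant).
Inserting the epenthetic vowel yields /l/ → /la/, /m/ → /ma/, /ʃ/ → /ʃa/, /f/ → /fa/, /j/ → /ja/.

lamaduzʃagɔnfaja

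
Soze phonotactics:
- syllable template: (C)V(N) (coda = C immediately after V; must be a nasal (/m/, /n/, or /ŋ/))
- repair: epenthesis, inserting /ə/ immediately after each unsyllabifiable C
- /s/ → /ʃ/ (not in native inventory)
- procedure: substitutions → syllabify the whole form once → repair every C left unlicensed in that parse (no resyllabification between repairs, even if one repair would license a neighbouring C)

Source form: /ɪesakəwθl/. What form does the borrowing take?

Substitution: /s/ → /ʃ/, giving /ɪeʃakəwθl/.
Syllabifying with onset maximization leaves /w/, /θ/, /l/ stranded (only a nasal (/m/, /n/, or /ŋ/) is licensed in coda position; onsets are limited to one consonant).
Inserting the epenthetic vowel yields /w/ → /wə/, /θ/ → /θə/, /l/ → /lə/.

ɪeʃakəwəθələ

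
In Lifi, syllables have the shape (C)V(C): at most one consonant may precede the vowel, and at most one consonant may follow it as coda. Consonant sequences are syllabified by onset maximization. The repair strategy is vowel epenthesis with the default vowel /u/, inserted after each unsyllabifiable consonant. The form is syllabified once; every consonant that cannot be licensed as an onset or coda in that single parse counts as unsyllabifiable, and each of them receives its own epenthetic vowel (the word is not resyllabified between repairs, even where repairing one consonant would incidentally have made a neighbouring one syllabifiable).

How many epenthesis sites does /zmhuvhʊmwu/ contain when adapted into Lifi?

The unsyllabifiable consonants are /z/, /m/; each receives one epenthetic vowel.

2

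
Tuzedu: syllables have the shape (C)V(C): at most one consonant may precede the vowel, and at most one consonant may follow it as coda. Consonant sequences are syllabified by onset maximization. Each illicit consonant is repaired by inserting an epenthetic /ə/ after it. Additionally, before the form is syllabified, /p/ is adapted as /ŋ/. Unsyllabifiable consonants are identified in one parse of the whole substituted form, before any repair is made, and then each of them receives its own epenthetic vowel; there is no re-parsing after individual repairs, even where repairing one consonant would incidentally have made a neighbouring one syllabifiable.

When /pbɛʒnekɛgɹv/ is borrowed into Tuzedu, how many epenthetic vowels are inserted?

After substitution the input is /ŋbɛʒnekɛgɹv/.
The unsyllabifiable consonants are /ŋ/, /ɹ/, /v/; each receives one epenthetic vowel.

3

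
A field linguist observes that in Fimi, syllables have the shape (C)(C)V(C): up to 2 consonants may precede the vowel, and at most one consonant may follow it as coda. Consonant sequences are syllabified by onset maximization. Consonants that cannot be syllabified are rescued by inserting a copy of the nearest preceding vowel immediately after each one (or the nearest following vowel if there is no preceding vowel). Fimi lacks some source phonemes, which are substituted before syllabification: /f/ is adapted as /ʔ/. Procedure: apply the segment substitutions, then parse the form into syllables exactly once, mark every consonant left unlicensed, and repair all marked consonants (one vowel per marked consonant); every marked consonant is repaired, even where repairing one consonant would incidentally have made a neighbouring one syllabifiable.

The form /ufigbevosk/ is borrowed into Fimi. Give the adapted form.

Substitution: /f/ → /ʔ/, giving /uʔigbevosk/.
The consonants /k/ cannot be parsed into a legal (C)(C)V(C) syllable (at most one coda consonant is licensed; onsets may contain at most 2 consonants).
Inserting the epenthetic vowel yields /k/ → /ko/.

uʔigbevosko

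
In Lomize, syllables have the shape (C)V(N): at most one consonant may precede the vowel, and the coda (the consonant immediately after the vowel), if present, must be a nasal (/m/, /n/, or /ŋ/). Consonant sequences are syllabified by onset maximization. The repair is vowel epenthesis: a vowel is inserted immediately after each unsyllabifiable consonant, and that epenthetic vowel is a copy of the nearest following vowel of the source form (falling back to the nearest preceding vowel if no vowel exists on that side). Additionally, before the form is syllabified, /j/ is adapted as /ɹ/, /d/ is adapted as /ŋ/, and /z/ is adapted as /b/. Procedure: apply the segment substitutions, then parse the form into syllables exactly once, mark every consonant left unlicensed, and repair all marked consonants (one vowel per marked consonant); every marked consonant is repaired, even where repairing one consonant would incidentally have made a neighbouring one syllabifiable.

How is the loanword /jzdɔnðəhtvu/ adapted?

Substitution: /j/ → /ɹ/, /z/ → /b/, /d/ → /ŋ/, giving /ɹbŋɔnðəhtvu/.
The consonants /ɹ/, /b/, /h/, /t/ cannot be parsed into a legal (C)V(N) syllable (only a nasal (/m/, /n/, or /ŋ/) is licensed in coda position; onsets are limited to one consonant).
Each unlicensed consonant becomes the onset of a new syllable: /ɹ/ → /ɹɔ/, /b/ → /bɔ/, /h/ → /hu/, /t/ → /tu/.

ɹɔbɔŋɔnðəhutuvu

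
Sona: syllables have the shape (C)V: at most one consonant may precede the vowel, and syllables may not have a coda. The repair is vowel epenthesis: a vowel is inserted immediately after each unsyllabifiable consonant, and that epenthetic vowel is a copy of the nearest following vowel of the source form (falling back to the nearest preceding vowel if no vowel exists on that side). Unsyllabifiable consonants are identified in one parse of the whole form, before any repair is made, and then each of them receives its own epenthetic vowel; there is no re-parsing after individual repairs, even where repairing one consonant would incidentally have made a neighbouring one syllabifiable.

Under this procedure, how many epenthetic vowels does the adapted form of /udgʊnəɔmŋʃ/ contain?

The unsyllabifiable consonants are /d/, /m/, /ŋ/, /ʃ/; each receives one epenthetic vowel.

4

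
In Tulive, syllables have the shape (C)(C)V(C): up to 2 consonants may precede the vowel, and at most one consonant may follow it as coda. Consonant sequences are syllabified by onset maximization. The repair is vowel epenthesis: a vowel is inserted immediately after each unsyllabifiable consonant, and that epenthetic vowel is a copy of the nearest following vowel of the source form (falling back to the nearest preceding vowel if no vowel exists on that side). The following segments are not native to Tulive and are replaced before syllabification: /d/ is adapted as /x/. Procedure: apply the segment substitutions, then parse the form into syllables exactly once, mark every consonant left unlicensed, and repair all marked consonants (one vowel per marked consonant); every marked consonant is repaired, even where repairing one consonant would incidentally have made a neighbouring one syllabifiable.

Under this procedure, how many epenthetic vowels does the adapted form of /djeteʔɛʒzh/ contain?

2

After substitution the input is /xjeteʔɛʒzh/.
The unsyllabifiable consonants are /z/, /h/; each receives one epenthetic vowel.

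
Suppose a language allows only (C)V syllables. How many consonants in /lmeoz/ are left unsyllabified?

2

Under (C)V, the unsyllabifiable consonants are /l/, /z/ (no codas are permitted; onsets are limited to one consonant).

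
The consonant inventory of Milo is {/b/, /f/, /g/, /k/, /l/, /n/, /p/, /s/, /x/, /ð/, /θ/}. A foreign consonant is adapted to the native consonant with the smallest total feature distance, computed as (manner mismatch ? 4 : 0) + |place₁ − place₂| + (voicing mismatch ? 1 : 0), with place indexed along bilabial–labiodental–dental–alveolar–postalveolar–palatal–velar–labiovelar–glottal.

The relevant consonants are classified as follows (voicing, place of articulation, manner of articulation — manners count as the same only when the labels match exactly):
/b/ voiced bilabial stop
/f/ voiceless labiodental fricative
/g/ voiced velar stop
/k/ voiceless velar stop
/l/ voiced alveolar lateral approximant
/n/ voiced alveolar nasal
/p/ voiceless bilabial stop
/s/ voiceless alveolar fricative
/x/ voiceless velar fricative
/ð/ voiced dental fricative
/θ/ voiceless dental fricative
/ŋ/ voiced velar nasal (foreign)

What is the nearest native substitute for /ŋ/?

/n/ is closest: same manner (nasal), place distance 3 (velar→alveolar), same voicing; total 3. Next closest is /g/ at distance 4.

n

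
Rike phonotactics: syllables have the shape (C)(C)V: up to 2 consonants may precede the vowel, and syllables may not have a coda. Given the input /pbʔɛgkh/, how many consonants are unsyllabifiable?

4

The consonants /p/, /g/, /k/, /h/ cannot be parsed into a legal (C)(C)V syllable (no codas are permitted; onsets may contain at most 2 consonants).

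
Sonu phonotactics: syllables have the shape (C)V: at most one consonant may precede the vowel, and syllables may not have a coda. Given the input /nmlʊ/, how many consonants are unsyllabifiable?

Under (C)V, the unsyllabifiable consonants are /n/, /m/ (no codas are permitted; onsets are limited to one consonant).

2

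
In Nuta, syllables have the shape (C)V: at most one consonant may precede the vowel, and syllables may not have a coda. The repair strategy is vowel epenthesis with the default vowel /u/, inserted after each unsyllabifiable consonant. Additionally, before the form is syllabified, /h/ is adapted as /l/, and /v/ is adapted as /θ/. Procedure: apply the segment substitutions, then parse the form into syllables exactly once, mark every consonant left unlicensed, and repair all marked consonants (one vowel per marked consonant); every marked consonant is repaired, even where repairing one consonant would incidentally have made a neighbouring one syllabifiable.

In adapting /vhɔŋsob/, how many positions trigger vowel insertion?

3

After substitution the input is /θlɔŋsob/.
The unsyllabifiable consonants are /θ/, /ŋ/, /b/; each receives one epenthetic vowel.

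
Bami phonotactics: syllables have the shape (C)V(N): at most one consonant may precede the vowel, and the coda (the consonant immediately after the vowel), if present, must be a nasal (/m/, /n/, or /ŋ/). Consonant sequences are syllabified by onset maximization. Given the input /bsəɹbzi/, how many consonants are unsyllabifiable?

Under (C)V(N), the unsyllabifiable consonants are /b/, /ɹ/, /b/ (only a nasal (/m/, /n/, or /ŋ/) is licensed in coda position; onsets are limited to one consonant).

3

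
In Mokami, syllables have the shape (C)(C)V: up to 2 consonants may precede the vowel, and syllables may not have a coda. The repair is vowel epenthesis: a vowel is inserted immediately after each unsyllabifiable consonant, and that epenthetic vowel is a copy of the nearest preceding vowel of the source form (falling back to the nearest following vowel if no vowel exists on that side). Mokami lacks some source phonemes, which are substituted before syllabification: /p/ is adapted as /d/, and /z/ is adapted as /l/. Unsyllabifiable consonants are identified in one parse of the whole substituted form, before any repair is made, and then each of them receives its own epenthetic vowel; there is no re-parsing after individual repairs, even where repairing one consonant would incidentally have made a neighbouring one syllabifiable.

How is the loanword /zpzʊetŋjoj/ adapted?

lʊdlʊeteŋjojo

Substitution: /z/ → /l/, /p/ → /d/, giving /ldlʊetŋjoj/.
Under (C)(C)V, the unsyllabifiable consonants are /l/, /t/, /j/ (no codas are permitted; onsets may contain at most 2 consonants).
Each unlicensed consonant becomes the onset of a new syllable: /l/ → /lʊ/, /t/ → /te/, /j/ → /jo/.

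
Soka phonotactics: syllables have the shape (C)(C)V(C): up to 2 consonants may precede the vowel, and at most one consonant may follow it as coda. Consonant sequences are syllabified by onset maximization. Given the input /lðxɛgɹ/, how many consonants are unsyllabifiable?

2

Under (C)(C)V(C), the unsyllabifiable consonants are /l/, /ɹ/ (at most one coda consonant is licensed; onsets may contain at most 2 consonants).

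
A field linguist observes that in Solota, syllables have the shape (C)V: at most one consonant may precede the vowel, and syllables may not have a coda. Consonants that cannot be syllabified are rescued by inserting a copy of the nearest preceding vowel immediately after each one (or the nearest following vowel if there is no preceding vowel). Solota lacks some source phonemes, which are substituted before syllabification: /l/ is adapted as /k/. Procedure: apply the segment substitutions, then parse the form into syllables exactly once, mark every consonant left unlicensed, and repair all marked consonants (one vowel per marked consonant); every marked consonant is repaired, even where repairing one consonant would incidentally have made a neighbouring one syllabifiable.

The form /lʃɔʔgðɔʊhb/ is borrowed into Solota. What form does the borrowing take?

Substitution: /l/ → /k/, giving /kʃɔʔgðɔʊhb/.
Syllabifying with onset maximization leaves /k/, /ʔ/, /g/, /h/, /b/ stranded (no codas are permitted; onsets are limited to one consonant).
Inserting the epenthetic vowel yields /k/ → /kɔ/, /ʔ/ → /ʔɔ/, /g/ → /gɔ/, /h/ → /hʊ/, /b/ → /bʊ/.

kɔʃɔʔɔgɔðɔʊhʊbʊ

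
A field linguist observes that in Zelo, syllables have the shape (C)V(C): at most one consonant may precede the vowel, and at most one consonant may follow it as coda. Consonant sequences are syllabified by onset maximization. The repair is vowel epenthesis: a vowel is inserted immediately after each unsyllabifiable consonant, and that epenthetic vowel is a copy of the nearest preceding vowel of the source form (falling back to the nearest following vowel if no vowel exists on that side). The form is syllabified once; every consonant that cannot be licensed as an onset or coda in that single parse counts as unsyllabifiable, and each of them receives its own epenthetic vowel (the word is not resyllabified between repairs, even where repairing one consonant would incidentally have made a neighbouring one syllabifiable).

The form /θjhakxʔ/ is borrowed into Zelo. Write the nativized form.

The consonants /θ/, /j/, /x/, /ʔ/ cannot be parsed into a legal (C)V(C) syllable (at most one coda consonant is licensed; onsets are limited to one consonant).
Epenthesis after each stranded consonant: /θ/ → /θa/, /j/ → /ja/, /x/ → /xa/, /ʔ/ → /ʔa/.

θajahakxaʔa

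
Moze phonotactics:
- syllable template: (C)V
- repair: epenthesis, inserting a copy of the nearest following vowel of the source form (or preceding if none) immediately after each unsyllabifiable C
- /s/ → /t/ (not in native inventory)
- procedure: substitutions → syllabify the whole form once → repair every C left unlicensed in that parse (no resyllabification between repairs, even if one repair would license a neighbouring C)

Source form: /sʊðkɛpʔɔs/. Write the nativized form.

Substitution: /s/ → /t/, giving /tʊðkɛpʔɔt/.
Syllabifying with onset maximization leaves /ð/, /p/, /t/ stranded (no codas are permitted; onsets are limited to one consonant).
Each unlicensed consonant becomes the onset of a new syllable: /ð/ → /ðɛ/, /p/ → /pɔ/, /t/ → /tɔ/.

tʊðɛkɛpɔʔɔtɔ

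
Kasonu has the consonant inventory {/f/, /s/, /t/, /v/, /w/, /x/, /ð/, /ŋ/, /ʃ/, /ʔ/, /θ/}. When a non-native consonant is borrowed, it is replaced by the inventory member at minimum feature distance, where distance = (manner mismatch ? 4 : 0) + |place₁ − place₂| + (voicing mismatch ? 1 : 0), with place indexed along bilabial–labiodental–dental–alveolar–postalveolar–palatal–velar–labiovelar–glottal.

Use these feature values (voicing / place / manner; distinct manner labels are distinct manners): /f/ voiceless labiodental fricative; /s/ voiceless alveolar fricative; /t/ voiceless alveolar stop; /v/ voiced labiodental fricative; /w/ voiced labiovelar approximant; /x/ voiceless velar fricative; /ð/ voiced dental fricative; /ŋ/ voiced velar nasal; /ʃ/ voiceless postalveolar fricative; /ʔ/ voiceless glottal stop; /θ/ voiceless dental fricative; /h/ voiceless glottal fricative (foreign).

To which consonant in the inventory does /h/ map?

/x/ is closest: same manner (fricative), place distance 2 (glottal→velar), same voicing; total 2. Next closest is /ʃ/ at distance 4.

x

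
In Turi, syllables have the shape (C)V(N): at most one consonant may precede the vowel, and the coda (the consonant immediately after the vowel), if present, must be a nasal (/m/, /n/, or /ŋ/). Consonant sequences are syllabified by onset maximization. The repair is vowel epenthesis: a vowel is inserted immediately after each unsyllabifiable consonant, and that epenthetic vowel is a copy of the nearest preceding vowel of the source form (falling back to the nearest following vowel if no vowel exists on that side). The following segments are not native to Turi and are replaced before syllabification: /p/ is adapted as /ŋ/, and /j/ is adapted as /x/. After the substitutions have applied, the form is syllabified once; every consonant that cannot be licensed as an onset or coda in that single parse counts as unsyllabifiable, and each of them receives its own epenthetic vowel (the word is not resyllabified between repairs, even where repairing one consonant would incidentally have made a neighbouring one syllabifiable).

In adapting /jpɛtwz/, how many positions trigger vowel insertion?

After substitution the input is /xŋɛtwz/.
The unsyllabifiable consonants are /x/, /t/, /w/, /z/; each receives one epenthetic vowel.

4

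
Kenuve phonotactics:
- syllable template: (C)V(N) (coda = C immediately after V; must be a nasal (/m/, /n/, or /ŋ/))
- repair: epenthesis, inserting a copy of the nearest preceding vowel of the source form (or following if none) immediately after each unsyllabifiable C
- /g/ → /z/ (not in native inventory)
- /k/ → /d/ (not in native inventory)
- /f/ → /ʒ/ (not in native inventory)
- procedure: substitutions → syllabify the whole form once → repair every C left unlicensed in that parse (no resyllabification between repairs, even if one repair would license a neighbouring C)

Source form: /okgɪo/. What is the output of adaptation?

Substitution: /k/ → /d/, /g/ → /z/, giving /odzɪo/.
Under (C)V(N), the unsyllabifiable consonants are /d/ (only a nasal (/m/, /n/, or /ŋ/) is licensed in coda position; onsets are limited to one consonant).
Epenthesis after each stranded consonant: /d/ → /do/.

odozɪo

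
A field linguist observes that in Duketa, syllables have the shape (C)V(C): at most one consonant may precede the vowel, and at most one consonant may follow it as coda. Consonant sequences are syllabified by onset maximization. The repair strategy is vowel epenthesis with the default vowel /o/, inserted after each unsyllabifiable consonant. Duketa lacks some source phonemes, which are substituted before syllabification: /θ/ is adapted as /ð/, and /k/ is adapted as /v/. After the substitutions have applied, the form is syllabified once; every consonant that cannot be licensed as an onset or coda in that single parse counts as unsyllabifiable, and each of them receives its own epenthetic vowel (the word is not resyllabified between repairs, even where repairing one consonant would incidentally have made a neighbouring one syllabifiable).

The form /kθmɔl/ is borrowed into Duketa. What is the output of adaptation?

voðomɔl

Substitution: /k/ → /v/, /θ/ → /ð/, giving /vðmɔl/.
The consonants /v/, /ð/ cannot be parsed into a legal (C)V(C) syllable (at most one coda consonant is licensed; onsets are limited to one consonant).
Epenthesis after each stranded consonant: /v/ → /vo/, /ð/ → /ðo/.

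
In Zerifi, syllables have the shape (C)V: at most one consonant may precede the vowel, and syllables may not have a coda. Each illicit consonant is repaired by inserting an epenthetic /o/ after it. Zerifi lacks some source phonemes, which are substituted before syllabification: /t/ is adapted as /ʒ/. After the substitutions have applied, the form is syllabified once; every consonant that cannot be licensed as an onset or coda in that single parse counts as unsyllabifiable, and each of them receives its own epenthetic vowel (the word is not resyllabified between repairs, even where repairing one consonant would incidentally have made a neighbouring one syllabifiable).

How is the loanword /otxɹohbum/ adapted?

Substitution: /t/ → /ʒ/, giving /oʒxɹohbum/.
The consonants /ʒ/, /x/, /h/, /m/ cannot be parsed into a legal (C)V syllable (no codas are permitted; onsets are limited to one consonant).
Each unlicensed consonant becomes the onset of a new syllable: /ʒ/ → /ʒo/, /x/ → /xo/, /h/ → /ho/, /m/ → /mo/.

oʒoxoɹohobumo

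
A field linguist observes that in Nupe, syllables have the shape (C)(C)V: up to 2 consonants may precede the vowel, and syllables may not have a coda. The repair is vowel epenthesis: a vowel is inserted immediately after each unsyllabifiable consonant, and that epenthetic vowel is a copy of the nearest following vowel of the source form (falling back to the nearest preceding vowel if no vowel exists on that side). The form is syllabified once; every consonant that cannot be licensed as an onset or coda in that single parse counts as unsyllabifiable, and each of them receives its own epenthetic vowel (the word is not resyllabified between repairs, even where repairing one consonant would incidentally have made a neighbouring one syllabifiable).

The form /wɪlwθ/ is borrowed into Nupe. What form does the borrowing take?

wɪlɪwɪθɪ

The consonants /l/, /w/, /θ/ cannot be parsed into a legal (C)(C)V syllable (no codas are permitted; onsets may contain at most 2 consonants).
Inserting the epenthetic vowel yields /l/ → /lɪ/, /w/ → /wɪ/, /θ/ → /θɪ/.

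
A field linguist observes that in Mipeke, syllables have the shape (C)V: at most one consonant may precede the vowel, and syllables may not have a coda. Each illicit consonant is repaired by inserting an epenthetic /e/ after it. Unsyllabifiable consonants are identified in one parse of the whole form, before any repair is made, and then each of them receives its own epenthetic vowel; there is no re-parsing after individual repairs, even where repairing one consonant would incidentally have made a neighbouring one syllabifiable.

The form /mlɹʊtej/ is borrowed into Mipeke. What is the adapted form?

meleɹʊteje

Under (C)V, the unsyllabifiable consonants are /m/, /l/, /j/ (no codas are permitted; onsets are limited to one consonant).
Epenthesis after each stranded consonant: /m/ → /me/, /l/ → /le/, /j/ → /je/.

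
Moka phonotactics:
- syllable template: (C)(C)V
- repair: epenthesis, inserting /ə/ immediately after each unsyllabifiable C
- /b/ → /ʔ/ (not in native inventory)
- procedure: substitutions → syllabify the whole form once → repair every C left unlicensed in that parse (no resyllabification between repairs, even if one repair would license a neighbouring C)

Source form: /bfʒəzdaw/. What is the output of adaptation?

Substitution: /b/ → /ʔ/, giving /ʔfʒəzdaw/.
The consonants /ʔ/, /w/ cannot be parsed into a legal (C)(C)V syllable (no codas are permitted; onsets may contain at most 2 consonants).
Each unlicensed consonant becomes the onset of a new syllable: /ʔ/ → /ʔə/, /w/ → /wə/.

ʔəfʒəzdawə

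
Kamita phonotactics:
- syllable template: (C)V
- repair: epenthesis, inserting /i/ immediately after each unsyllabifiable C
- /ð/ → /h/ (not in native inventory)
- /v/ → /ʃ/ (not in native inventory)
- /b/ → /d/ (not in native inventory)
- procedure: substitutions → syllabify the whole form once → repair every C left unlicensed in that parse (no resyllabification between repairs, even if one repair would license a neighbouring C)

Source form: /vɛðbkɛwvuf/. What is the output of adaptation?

ʃɛhidikɛwiʃufi

Substitution: /v/ → /ʃ/, /ð/ → /h/, /b/ → /d/, giving /ʃɛhdkɛwʃuf/.
The consonants /h/, /d/, /w/, /f/ cannot be parsed into a legal (C)V syllable (no codas are permitted; onsets are limited to one consonant).
Epenthesis after each stranded consonant: /h/ → /hi/, /d/ → /di/, /w/ → /wi/, /f/ → /fi/.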